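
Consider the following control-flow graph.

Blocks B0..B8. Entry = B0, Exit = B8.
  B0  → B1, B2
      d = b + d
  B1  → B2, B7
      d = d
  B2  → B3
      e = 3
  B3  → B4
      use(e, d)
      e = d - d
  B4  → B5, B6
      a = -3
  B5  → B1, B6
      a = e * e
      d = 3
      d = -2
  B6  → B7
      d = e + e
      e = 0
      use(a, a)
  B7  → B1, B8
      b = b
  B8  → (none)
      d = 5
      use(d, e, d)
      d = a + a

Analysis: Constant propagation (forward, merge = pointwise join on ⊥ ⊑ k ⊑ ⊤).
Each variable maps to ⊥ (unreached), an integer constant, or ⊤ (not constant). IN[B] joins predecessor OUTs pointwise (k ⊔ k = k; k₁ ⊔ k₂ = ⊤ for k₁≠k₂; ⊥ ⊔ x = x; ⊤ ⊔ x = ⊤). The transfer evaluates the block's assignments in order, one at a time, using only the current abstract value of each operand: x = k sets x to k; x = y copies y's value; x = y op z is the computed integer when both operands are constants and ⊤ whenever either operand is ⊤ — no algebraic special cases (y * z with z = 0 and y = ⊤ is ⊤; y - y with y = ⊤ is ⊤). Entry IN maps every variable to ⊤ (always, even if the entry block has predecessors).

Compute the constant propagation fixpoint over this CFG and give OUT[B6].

Converged values:
  B0:  IN=(all ⊤)  OUT=(all ⊤)
  B1:  IN=(all ⊤)  OUT=(all ⊤)
  B2:  IN=(all ⊤)  OUT={e:3; rest ⊤}
  B3:  IN={e:3; rest ⊤}  OUT=(all ⊤)
  B4:  IN=(all ⊤)  OUT={a:-3; rest ⊤}
  B5:  IN={a:-3; rest ⊤}  OUT={d:-2; rest ⊤}
  B6:  IN=(all ⊤)  OUT={e:0; rest ⊤}
  B7:  IN=(all ⊤)  OUT=(all ⊤)
  B8:  IN=(all ⊤)  OUT=(all ⊤)

Merge at B6: IN[B6] = OUT[B4] ⊔ OUT[B5] = {a: ⊤, b: ⊤, c: ⊤, d: ⊤, e: ⊤, f: ⊤}
Applying B6's transfer function to that IN value gives OUT[B6] (row B6 above).

Answer: {a: ⊤, b: ⊤, c: ⊤, d: ⊤, e: 0, f: ⊤}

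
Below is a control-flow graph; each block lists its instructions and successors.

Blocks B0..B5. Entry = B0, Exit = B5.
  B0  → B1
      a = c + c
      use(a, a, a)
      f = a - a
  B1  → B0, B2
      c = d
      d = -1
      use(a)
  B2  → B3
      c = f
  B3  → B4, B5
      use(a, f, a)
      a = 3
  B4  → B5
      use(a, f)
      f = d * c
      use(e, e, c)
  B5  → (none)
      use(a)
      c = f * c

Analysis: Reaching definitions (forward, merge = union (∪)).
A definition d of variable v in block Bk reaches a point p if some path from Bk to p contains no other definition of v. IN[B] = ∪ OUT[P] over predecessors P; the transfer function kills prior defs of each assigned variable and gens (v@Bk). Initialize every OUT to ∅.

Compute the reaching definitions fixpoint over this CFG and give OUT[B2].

Per-block solution:
  B0:   IN={a@B0, c@B1, d@B1, f@B0}   OUT={a@B0, c@B1, d@B1, f@B0}
  B1:   IN={a@B0, c@B1, d@B1, f@B0}   OUT={a@B0, c@B1, d@B1, f@B0}
  B2:   IN={a@B0, c@B1, d@B1, f@B0}   OUT={a@B0, c@B2, d@B1, f@B0}
  B3:   IN={a@B0, c@B2, d@B1, f@B0}   OUT={a@B3, c@B2, d@B1, f@B0}
  B4:   IN={a@B3, c@B2, d@B1, f@B0}   OUT={a@B3, c@B2, d@B1, f@B4}
  B5:   IN={a@B3, c@B2, d@B1, f@B0, f@B4}   OUT={a@B3, c@B5, d@B1, f@B0, f@B4}

Merge at B2: IN[B2] = OUT[B1] = {a@B0, c@B1, d@B1, f@B0}
Applying B2's transfer function to that IN value gives OUT[B2] (row B2 above).

Answer: {a@B0, c@B2, d@B1, f@B0}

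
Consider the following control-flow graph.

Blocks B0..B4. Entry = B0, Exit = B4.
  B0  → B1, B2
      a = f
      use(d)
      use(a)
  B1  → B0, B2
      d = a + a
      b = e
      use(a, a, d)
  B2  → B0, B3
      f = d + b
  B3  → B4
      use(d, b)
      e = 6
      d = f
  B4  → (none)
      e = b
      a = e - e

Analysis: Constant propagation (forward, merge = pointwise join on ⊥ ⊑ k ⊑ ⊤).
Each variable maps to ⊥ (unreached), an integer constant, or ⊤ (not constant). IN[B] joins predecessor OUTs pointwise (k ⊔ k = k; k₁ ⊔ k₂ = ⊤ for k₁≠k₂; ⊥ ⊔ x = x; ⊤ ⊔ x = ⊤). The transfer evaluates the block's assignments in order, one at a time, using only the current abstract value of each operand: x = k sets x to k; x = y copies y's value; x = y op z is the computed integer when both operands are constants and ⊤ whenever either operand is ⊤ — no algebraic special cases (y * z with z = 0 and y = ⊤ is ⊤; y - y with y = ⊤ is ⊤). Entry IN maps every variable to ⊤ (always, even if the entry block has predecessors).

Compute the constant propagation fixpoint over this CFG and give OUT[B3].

Per-block solution:
  B0:  IN=(all ⊤)  OUT=(all ⊤)
  B1:  IN=(all ⊤)  OUT=(all ⊤)
  B2:  IN=(all ⊤)  OUT=(all ⊤)
  B3:  IN=(all ⊤)  OUT={e:6; rest ⊤}
  B4:  IN={e:6; rest ⊤}  OUT=(all ⊤)

Merge at B3: IN[B3] = OUT[B2] = {a: ⊤, b: ⊤, c: ⊤, d: ⊤, e: ⊤, f: ⊤}
Applying B3's transfer function to that IN value gives OUT[B3] (row B3 above).

Answer: {a: ⊤, b: ⊤, c: ⊤, d: ⊤, e: 6, f: ⊤}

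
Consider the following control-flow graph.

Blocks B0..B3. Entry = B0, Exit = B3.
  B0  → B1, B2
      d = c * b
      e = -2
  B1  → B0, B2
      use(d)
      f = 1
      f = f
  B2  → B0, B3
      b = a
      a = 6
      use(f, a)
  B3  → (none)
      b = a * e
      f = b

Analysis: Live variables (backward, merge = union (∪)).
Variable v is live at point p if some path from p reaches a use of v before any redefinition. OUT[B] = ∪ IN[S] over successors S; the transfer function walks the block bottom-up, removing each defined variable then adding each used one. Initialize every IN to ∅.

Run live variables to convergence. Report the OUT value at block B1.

Answer: {a, b, c, e, f}

Trace:
Converged values:
  B0:  IN={a, b, c, f}  OUT={a, b, c, d, e, f}
  B1:  IN={a, b, c, d, e}  OUT={a, b, c, e, f}
  B2:  IN={a, c, e, f}  OUT={a, b, c, e, f}
  B3:  IN={a, e}  OUT={}

Merge at B1: OUT[B1] = IN[B0] ⊔ IN[B2] = {a, b, c, e, f}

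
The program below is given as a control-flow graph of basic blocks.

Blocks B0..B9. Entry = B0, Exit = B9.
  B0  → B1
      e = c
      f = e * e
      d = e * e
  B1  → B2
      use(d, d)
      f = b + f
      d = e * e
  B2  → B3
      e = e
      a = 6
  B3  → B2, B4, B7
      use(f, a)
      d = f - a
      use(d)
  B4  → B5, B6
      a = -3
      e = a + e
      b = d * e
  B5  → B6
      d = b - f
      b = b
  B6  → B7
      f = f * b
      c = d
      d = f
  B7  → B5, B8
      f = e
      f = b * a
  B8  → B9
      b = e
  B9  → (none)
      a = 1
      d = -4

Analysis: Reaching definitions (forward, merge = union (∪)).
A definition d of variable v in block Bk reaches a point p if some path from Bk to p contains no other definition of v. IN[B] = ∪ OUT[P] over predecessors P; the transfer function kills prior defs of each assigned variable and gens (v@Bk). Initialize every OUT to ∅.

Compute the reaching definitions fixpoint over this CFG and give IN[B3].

Per-block solution:
  B0:  IN={}  OUT={d@B0, e@B0, f@B0}
  B1:  IN={d@B0, e@B0, f@B0}  OUT={d@B1, e@B0, f@B1}
  B2:  IN={a@B2, d@B1, d@B3, e@B0, e@B2, f@B1}  OUT={a@B2, d@B1, d@B3, e@B2, f@B1}
  B3:  IN={a@B2, d@B1, d@B3, e@B2, f@B1}  OUT={a@B2, d@B3, e@B2, f@B1}
  B4:  IN={a@B2, d@B3, e@B2, f@B1}  OUT={a@B4, b@B4, d@B3, e@B4, f@B1}
  B5:  IN={a@B2, a@B4, b@B4, b@B5, c@B6, d@B3, d@B6, e@B2, e@B4, f@B1, f@B7}  OUT={a@B2, a@B4, b@B5, c@B6, d@B5, e@B2, e@B4, f@B1, f@B7}
  B6:  IN={a@B2, a@B4, b@B4, b@B5, c@B6, d@B3, d@B5, e@B2, e@B4, f@B1, f@B7}  OUT={a@B2, a@B4, b@B4, b@B5, c@B6, d@B6, e@B2, e@B4, f@B6}
  B7:  IN={a@B2, a@B4, b@B4, b@B5, c@B6, d@B3, d@B6, e@B2, e@B4, f@B1, f@B6}  OUT={a@B2, a@B4, b@B4, b@B5, c@B6, d@B3, d@B6, e@B2, e@B4, f@B7}
  B8:  IN={a@B2, a@B4, b@B4, b@B5, c@B6, d@B3, d@B6, e@B2, e@B4, f@B7}  OUT={a@B2, a@B4, b@B8, c@B6, d@B3, d@B6, e@B2, e@B4, f@B7}
  B9:  IN={a@B2, a@B4, b@B8, c@B6, d@B3, d@B6, e@B2, e@B4, f@B7}  OUT={a@B9, b@B8, c@B6, d@B9, e@B2, e@B4, f@B7}

Merge at B3: IN[B3] = OUT[B2] = {a@B2, d@B1, d@B3, e@B2, f@B1}

Answer: {a@B2, d@B1, d@B3, e@B2, f@B1}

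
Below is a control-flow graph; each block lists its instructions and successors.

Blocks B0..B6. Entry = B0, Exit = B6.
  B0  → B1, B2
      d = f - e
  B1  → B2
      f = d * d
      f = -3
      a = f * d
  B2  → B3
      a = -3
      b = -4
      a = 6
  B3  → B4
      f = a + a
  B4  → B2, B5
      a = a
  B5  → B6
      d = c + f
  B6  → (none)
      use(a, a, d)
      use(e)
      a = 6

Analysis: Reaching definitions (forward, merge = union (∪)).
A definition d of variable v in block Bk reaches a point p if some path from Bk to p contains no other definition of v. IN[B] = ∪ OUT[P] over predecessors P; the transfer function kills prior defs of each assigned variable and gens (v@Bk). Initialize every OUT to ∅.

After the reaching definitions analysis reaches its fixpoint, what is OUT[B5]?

Answer: {a@B4, b@B2, d@B5, f@B3}

Trace:
Fixpoint table:
  B0:   IN={}   OUT={d@B0}
  B1:   IN={d@B0}   OUT={a@B1, d@B0, f@B1}
  B2:   IN={a@B1, a@B4, b@B2, d@B0, f@B1, f@B3}   OUT={a@B2, b@B2, d@B0, f@B1, f@B3}
  B3:   IN={a@B2, b@B2, d@B0, f@B1, f@B3}   OUT={a@B2, b@B2, d@B0, f@B3}
  B4:   IN={a@B2, b@B2, d@B0, f@B3}   OUT={a@B4, b@B2, d@B0, f@B3}
  B5:   IN={a@B4, b@B2, d@B0, f@B3}   OUT={a@B4, b@B2, d@B5, f@B3}
  B6:   IN={a@B4, b@B2, d@B5, f@B3}   OUT={a@B6, b@B2, d@B5, f@B3}

Merge at B5: IN[B5] = OUT[B4] = {a@B4, b@B2, d@B0, f@B3}
Applying B5's transfer function to that IN value gives OUT[B5] (row B5 above).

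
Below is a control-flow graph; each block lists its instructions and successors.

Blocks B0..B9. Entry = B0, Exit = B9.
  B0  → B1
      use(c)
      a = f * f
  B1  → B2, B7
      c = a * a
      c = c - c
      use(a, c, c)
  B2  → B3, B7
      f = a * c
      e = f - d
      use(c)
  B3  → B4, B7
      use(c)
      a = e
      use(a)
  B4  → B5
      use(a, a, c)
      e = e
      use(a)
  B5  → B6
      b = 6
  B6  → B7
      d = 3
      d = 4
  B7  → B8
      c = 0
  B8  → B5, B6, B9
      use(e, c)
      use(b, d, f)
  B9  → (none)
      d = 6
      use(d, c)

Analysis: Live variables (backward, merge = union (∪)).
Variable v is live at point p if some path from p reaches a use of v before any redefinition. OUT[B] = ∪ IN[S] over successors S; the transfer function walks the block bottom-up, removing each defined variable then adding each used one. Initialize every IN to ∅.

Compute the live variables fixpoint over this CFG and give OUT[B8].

Answer: {b, c, e, f}

Derivation:
Fixpoint table:
  B0:   IN={b, c, d, e, f}   OUT={a, b, d, e, f}
  B1:   IN={a, b, d, e, f}   OUT={a, b, c, d, e, f}
  B2:   IN={a, b, c, d}   OUT={b, c, d, e, f}
  B3:   IN={b, c, d, e, f}   OUT={a, b, c, d, e, f}
  B4:   IN={a, c, e, f}   OUT={e, f}
  B5:   IN={e, f}   OUT={b, e, f}
  B6:   IN={b, e, f}   OUT={b, d, e, f}
  B7:   IN={b, d, e, f}   OUT={b, c, d, e, f}
  B8:   IN={b, c, d, e, f}   OUT={b, c, e, f}
  B9:   IN={c}   OUT={}

Merge at B8: OUT[B8] = IN[B5] ⊔ IN[B6] ⊔ IN[B9] = {b, c, e, f}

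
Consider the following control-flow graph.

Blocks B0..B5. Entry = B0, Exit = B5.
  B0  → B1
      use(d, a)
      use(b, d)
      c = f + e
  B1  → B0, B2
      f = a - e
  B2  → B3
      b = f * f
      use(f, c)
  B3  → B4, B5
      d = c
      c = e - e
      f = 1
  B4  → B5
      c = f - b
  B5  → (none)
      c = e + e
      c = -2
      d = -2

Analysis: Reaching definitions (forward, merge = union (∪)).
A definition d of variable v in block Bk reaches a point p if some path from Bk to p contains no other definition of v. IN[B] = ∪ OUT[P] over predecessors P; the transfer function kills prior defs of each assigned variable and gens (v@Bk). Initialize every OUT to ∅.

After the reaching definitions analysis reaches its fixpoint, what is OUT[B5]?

Answer: {b@B2, c@B5, d@B5, f@B3}

Derivation:
Per-block solution:
  B0: | IN={c@B0, f@B1} | OUT={c@B0, f@B1}
  B1: | IN={c@B0, f@B1} | OUT={c@B0, f@B1}
  B2: | IN={c@B0, f@B1} | OUT={b@B2, c@B0, f@B1}
  B3: | IN={b@B2, c@B0, f@B1} | OUT={b@B2, c@B3, d@B3, f@B3}
  B4: | IN={b@B2, c@B3, d@B3, f@B3} | OUT={b@B2, c@B4, d@B3, f@B3}
  B5: | IN={b@B2, c@B3, c@B4, d@B3, f@B3} | OUT={b@B2, c@B5, d@B5, f@B3}

Merge at B5: IN[B5] = OUT[B3] ⊔ OUT[B4] = {b@B2, c@B3, c@B4, d@B3, f@B3}
Applying B5's transfer function to that IN value gives OUT[B5] (row B5 above).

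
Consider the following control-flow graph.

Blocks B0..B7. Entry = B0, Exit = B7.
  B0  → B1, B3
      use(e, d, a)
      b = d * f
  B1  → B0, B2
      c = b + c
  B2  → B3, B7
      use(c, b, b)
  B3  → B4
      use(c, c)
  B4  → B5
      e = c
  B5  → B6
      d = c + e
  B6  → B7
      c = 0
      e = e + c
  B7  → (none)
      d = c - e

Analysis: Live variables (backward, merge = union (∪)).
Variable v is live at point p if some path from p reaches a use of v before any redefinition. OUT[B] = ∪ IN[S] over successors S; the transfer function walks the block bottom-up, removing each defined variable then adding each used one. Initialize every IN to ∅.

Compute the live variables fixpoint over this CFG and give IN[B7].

Answer: {c, e}

Working:
Fixpoint table:
  B0:   IN={a, c, d, e, f}   OUT={a, b, c, d, e, f}
  B1:   IN={a, b, c, d, e, f}   OUT={a, b, c, d, e, f}
  B2:   IN={b, c, e}   OUT={c, e}
  B3:   IN={c}   OUT={c}
  B4:   IN={c}   OUT={c, e}
  B5:   IN={c, e}   OUT={e}
  B6:   IN={e}   OUT={c, e}
  B7:   IN={c, e}   OUT={}

B7 is the boundary node: OUT[B7] = {}
Applying B7's transfer function to that OUT value gives IN[B7] (row B7 above).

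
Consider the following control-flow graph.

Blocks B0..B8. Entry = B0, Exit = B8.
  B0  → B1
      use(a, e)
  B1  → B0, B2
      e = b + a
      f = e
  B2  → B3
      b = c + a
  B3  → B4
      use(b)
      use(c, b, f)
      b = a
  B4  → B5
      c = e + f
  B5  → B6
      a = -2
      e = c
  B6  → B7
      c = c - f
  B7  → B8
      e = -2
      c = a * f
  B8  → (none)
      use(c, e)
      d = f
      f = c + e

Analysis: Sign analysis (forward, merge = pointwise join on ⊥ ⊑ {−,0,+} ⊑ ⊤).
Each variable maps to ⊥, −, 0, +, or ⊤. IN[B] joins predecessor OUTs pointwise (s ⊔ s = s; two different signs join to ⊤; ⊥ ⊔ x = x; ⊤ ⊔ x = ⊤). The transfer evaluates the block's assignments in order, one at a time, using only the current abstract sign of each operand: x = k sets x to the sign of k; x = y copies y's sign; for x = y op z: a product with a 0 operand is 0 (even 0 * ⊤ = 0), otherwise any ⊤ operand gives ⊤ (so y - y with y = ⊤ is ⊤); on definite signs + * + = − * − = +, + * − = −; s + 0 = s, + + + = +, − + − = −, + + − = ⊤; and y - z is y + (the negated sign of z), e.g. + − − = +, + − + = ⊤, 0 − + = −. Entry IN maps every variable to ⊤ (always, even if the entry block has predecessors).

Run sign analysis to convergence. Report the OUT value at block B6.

Answer: {a: -, b: ⊤, c: ⊤, d: ⊤, e: ⊤, f: ⊤}

Trace:
Fixpoint table:
  B0:   IN=(all ⊤)   OUT=(all ⊤)
  B1:   IN=(all ⊤)   OUT=(all ⊤)
  B2:   IN=(all ⊤)   OUT=(all ⊤)
  B3:   IN=(all ⊤)   OUT=(all ⊤)
  B4:   IN=(all ⊤)   OUT=(all ⊤)
  B5:   IN=(all ⊤)   OUT={a:-; rest ⊤}
  B6:   IN={a:-; rest ⊤}   OUT={a:-; rest ⊤}
  B7:   IN={a:-; rest ⊤}   OUT={a:-, e:-; rest ⊤}
  B8:   IN={a:-, e:-; rest ⊤}   OUT={a:-, e:-; rest ⊤}

Merge at B6: IN[B6] = OUT[B5] = {a: -, b: ⊤, c: ⊤, d: ⊤, e: ⊤, f: ⊤}
Applying B6's transfer function to that IN value gives OUT[B6] (row B6 above).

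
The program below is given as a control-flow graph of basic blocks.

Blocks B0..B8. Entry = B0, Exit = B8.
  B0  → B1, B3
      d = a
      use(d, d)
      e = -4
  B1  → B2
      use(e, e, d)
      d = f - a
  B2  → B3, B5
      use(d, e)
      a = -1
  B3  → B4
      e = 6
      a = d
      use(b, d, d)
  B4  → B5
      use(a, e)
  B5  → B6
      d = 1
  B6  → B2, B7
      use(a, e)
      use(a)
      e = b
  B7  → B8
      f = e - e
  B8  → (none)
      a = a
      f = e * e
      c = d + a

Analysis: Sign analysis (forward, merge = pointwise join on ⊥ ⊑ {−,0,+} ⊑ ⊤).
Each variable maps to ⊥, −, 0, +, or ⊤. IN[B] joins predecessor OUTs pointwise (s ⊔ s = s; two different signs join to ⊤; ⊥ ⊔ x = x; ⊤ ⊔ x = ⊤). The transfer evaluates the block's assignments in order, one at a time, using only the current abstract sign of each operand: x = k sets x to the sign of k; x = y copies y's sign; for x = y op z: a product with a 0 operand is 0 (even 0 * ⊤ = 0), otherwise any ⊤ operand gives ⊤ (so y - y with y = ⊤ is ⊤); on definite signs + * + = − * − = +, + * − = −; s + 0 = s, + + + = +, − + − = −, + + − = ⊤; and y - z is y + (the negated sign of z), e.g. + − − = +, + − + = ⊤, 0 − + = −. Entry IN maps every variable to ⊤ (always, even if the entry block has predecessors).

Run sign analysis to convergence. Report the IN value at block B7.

Fixpoint table:
  B0: | IN=(all ⊤) | OUT={e:-; rest ⊤}
  B1: | IN={e:-; rest ⊤} | OUT={e:-; rest ⊤}
  B2: | IN=(all ⊤) | OUT={a:-; rest ⊤}
  B3: | IN=(all ⊤) | OUT={e:+; rest ⊤}
  B4: | IN={e:+; rest ⊤} | OUT={e:+; rest ⊤}
  B5: | IN=(all ⊤) | OUT={d:+; rest ⊤}
  B6: | IN={d:+; rest ⊤} | OUT={d:+; rest ⊤}
  B7: | IN={d:+; rest ⊤} | OUT={d:+; rest ⊤}
  B8: | IN={d:+; rest ⊤} | OUT={d:+; rest ⊤}

Merge at B7: IN[B7] = OUT[B6] = {a: ⊤, b: ⊤, c: ⊤, d: +, e: ⊤, f: ⊤}

Answer: {a: ⊤, b: ⊤, c: ⊤, d: +, e: ⊤, f: ⊤}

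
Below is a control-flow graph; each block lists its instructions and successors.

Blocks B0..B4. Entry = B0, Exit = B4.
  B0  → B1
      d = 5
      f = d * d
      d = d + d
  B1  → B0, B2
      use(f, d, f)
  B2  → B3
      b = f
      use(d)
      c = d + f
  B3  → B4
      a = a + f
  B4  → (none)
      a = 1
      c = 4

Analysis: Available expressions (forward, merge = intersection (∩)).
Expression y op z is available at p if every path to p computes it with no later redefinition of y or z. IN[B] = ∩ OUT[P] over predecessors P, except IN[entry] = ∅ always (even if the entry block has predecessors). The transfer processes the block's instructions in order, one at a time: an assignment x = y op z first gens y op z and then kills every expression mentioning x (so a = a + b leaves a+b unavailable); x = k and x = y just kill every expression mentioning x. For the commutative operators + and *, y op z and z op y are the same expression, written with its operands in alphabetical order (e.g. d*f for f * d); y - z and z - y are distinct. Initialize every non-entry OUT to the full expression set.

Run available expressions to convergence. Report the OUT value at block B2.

Answer: {d+f}

Derivation:
Converged values:
  B0: | IN={} | OUT={}
  B1: | IN={} | OUT={}
  B2: | IN={} | OUT={d+f}
  B3: | IN={d+f} | OUT={d+f}
  B4: | IN={d+f} | OUT={d+f}

Merge at B2: IN[B2] = OUT[B1] = {}
Applying B2's transfer function to that IN value gives OUT[B2] (row B2 above).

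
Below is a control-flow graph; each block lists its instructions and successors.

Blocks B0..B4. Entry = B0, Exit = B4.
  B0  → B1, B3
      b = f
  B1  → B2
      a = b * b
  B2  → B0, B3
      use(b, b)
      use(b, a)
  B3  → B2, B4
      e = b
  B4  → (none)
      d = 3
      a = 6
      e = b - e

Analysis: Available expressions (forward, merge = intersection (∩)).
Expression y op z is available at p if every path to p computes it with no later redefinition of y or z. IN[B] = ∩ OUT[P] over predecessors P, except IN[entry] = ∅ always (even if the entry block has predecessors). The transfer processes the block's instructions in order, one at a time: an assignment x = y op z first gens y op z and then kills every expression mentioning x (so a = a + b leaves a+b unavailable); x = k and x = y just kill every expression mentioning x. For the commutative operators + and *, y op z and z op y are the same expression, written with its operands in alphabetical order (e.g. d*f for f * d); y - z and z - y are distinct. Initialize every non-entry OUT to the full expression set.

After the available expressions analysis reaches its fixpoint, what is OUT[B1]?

Fixpoint table:
  B0:   IN={}   OUT={}
  B1:   IN={}   OUT={b*b}
  B2:   IN={}   OUT={}
  B3:   IN={}   OUT={}
  B4:   IN={}   OUT={}

Merge at B1: IN[B1] = OUT[B0] = {}
Applying B1's transfer function to that IN value gives OUT[B1] (row B1 above).

Answer: {b*b}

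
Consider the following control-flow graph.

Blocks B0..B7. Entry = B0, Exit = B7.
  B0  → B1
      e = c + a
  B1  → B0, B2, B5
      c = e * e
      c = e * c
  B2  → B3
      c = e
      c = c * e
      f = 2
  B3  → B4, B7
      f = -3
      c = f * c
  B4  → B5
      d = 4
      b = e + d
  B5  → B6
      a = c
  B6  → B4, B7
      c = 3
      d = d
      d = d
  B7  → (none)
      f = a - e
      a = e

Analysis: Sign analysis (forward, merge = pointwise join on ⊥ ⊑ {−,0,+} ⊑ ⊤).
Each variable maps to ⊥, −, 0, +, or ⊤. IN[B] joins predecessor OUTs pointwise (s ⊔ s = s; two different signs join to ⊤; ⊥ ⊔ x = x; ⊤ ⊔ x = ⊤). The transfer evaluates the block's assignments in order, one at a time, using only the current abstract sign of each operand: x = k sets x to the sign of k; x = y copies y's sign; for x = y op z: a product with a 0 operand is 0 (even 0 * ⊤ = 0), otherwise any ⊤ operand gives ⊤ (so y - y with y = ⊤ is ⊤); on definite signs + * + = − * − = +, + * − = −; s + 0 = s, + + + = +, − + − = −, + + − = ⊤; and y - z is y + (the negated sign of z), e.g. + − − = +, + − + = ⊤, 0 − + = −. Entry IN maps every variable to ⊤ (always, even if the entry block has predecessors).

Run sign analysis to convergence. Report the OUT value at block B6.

Per-block solution:
  B0:   IN=(all ⊤)   OUT=(all ⊤)
  B1:   IN=(all ⊤)   OUT=(all ⊤)
  B2:   IN=(all ⊤)   OUT={f:+; rest ⊤}
  B3:   IN={f:+; rest ⊤}   OUT={f:-; rest ⊤}
  B4:   IN=(all ⊤)   OUT={d:+; rest ⊤}
  B5:   IN=(all ⊤)   OUT=(all ⊤)
  B6:   IN=(all ⊤)   OUT={c:+; rest ⊤}
  B7:   IN=(all ⊤)   OUT=(all ⊤)

Merge at B6: IN[B6] = OUT[B5] = {a: ⊤, b: ⊤, c: ⊤, d: ⊤, e: ⊤, f: ⊤}
Applying B6's transfer function to that IN value gives OUT[B6] (row B6 above).

Answer: {a: ⊤, b: ⊤, c: +, d: ⊤, e: ⊤, f: ⊤}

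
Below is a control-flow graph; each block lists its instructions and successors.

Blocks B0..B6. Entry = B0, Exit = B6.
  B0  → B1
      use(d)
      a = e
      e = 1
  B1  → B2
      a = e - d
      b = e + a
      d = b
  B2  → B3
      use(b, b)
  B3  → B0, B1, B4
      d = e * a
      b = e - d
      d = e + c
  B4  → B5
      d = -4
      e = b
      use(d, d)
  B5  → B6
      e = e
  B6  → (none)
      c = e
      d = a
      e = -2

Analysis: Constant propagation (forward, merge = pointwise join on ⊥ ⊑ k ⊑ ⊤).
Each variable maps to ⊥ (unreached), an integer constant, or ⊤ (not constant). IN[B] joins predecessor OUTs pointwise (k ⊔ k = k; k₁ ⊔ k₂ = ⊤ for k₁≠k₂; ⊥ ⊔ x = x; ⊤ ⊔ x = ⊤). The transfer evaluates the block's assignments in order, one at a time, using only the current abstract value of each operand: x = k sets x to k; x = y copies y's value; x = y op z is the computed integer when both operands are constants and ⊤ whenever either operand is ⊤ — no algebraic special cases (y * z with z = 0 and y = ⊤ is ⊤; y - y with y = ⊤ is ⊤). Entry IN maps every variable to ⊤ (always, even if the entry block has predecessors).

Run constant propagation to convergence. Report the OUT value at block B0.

Answer: {a: ⊤, b: ⊤, c: ⊤, d: ⊤, e: 1, f: ⊤}

Working:
Fixpoint table:
  B0:   IN=(all ⊤)   OUT={e:1; rest ⊤}
  B1:   IN={e:1; rest ⊤}   OUT={e:1; rest ⊤}
  B2:   IN={e:1; rest ⊤}   OUT={e:1; rest ⊤}
  B3:   IN={e:1; rest ⊤}   OUT={e:1; rest ⊤}
  B4:   IN={e:1; rest ⊤}   OUT={d:-4; rest ⊤}
  B5:   IN={d:-4; rest ⊤}   OUT={d:-4; rest ⊤}
  B6:   IN={d:-4; rest ⊤}   OUT={e:-2; rest ⊤}

Merge at B0 (entry node, so the boundary value (all ⊤) is joined with the incoming edge(s)): IN[B0] = (all ⊤) ⊔ OUT[B3] = {a: ⊤, b: ⊤, c: ⊤, d: ⊤, e: ⊤, f: ⊤}
Applying B0's transfer function to that IN value gives OUT[B0] (row B0 above).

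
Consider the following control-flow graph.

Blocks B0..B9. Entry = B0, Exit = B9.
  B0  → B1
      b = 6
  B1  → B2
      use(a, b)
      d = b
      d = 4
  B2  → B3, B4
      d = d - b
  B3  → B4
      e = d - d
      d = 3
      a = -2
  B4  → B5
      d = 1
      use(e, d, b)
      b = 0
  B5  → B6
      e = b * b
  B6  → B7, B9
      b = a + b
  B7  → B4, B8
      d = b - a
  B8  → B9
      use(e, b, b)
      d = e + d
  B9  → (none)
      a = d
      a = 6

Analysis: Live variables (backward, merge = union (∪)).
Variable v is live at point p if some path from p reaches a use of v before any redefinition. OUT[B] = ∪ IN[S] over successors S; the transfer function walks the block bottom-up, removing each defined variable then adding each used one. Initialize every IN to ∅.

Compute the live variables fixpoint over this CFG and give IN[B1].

Converged values:
  B0:  IN={a, e}  OUT={a, b, e}
  B1:  IN={a, b, e}  OUT={a, b, d, e}
  B2:  IN={a, b, d, e}  OUT={a, b, d, e}
  B3:  IN={b, d}  OUT={a, b, e}
  B4:  IN={a, b, e}  OUT={a, b, d}
  B5:  IN={a, b, d}  OUT={a, b, d, e}
  B6:  IN={a, b, d, e}  OUT={a, b, d, e}
  B7:  IN={a, b, e}  OUT={a, b, d, e}
  B8:  IN={b, d, e}  OUT={d}
  B9:  IN={d}  OUT={}

Merge at B1: OUT[B1] = IN[B2] = {a, b, d, e}
Applying B1's transfer function to that OUT value gives IN[B1] (row B1 above).

Answer: {a, b, e}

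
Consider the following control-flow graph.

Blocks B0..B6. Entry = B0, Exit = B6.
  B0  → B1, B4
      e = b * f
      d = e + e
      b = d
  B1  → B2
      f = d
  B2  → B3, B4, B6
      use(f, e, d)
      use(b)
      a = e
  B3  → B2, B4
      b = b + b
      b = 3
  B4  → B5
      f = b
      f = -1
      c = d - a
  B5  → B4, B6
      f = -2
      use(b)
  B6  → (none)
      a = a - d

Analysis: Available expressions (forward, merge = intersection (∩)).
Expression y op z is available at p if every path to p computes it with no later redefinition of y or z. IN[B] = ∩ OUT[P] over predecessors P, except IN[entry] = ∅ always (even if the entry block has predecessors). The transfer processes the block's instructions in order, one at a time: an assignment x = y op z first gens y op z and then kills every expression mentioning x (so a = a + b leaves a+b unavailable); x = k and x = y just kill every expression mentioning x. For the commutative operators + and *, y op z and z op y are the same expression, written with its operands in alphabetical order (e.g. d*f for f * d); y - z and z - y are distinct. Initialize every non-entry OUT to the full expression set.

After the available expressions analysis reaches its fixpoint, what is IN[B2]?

Answer: {e+e}

Trace:
Fixpoint table:
  B0: | IN={} | OUT={e+e}
  B1: | IN={e+e} | OUT={e+e}
  B2: | IN={e+e} | OUT={e+e}
  B3: | IN={e+e} | OUT={e+e}
  B4: | IN={e+e} | OUT={d-a, e+e}
  B5: | IN={d-a, e+e} | OUT={d-a, e+e}
  B6: | IN={e+e} | OUT={e+e}

Merge at B2: IN[B2] = OUT[B1] ∩ OUT[B3] = {e+e}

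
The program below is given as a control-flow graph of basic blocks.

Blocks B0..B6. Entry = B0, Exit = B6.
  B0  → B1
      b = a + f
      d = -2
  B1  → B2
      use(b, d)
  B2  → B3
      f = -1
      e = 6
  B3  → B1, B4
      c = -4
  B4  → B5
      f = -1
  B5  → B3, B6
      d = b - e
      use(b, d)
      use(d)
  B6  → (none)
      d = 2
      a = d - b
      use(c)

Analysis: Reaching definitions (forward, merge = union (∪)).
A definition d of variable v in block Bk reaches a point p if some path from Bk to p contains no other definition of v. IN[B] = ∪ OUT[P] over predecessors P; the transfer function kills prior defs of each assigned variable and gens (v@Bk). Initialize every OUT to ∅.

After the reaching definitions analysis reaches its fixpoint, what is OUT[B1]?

Converged values:
  B0: | IN={} | OUT={b@B0, d@B0}
  B1: | IN={b@B0, c@B3, d@B0, d@B5, e@B2, f@B2, f@B4} | OUT={b@B0, c@B3, d@B0, d@B5, e@B2, f@B2, f@B4}
  B2: | IN={b@B0, c@B3, d@B0, d@B5, e@B2, f@B2, f@B4} | OUT={b@B0, c@B3, d@B0, d@B5, e@B2, f@B2}
  B3: | IN={b@B0, c@B3, d@B0, d@B5, e@B2, f@B2, f@B4} | OUT={b@B0, c@B3, d@B0, d@B5, e@B2, f@B2, f@B4}
  B4: | IN={b@B0, c@B3, d@B0, d@B5, e@B2, f@B2, f@B4} | OUT={b@B0, c@B3, d@B0, d@B5, e@B2, f@B4}
  B5: | IN={b@B0, c@B3, d@B0, d@B5, e@B2, f@B4} | OUT={b@B0, c@B3, d@B5, e@B2, f@B4}
  B6: | IN={b@B0, c@B3, d@B5, e@B2, f@B4} | OUT={a@B6, b@B0, c@B3, d@B6, e@B2, f@B4}

Merge at B1: IN[B1] = OUT[B0] ⊔ OUT[B3] = {b@B0, c@B3, d@B0, d@B5, e@B2, f@B2, f@B4}
Applying B1's transfer function to that IN value gives OUT[B1] (row B1 above).

Answer: {b@B0, c@B3, d@B0, d@B5, e@B2, f@B2, f@B4}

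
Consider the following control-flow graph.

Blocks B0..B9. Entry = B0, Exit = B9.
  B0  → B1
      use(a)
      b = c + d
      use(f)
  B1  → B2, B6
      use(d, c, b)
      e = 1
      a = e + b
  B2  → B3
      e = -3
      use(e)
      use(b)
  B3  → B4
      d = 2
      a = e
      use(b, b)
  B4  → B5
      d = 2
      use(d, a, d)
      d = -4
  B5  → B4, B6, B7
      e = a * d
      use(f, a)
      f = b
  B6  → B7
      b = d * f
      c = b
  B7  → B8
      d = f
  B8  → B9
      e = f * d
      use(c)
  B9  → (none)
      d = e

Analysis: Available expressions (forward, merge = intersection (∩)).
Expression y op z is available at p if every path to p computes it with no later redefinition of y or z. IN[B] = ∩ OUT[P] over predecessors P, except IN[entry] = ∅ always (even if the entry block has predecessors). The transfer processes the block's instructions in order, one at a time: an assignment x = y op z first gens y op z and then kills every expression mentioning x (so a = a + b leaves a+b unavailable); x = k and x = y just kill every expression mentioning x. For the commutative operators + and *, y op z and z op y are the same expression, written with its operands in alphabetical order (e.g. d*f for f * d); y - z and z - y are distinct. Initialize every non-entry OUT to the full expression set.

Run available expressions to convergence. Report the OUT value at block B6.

Answer: {d*f}

Trace:
Converged values:
  B0: | IN={} | OUT={c+d}
  B1: | IN={c+d} | OUT={b+e, c+d}
  B2: | IN={b+e, c+d} | OUT={c+d}
  B3: | IN={c+d} | OUT={}
  B4: | IN={} | OUT={}
  B5: | IN={} | OUT={a*d}
  B6: | IN={} | OUT={d*f}
  B7: | IN={} | OUT={}
  B8: | IN={} | OUT={d*f}
  B9: | IN={d*f} | OUT={}

Merge at B6: IN[B6] = OUT[B1] ∩ OUT[B5] = {}
Applying B6's transfer function to that IN value gives OUT[B6] (row B6 above).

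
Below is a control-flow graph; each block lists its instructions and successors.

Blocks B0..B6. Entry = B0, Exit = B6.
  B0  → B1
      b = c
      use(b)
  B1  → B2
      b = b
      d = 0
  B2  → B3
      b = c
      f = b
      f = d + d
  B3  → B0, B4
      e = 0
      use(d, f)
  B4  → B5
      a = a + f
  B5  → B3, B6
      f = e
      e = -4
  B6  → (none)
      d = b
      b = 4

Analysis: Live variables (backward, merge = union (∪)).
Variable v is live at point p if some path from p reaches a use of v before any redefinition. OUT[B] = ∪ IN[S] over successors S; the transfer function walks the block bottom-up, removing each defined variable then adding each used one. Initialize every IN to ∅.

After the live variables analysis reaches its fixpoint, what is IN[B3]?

Per-block solution:
  B0:  IN={a, c}  OUT={a, b, c}
  B1:  IN={a, b, c}  OUT={a, c, d}
  B2:  IN={a, c, d}  OUT={a, b, c, d, f}
  B3:  IN={a, b, c, d, f}  OUT={a, b, c, d, e, f}
  B4:  IN={a, b, c, d, e, f}  OUT={a, b, c, d, e}
  B5:  IN={a, b, c, d, e}  OUT={a, b, c, d, f}
  B6:  IN={b}  OUT={}

Merge at B3: OUT[B3] = IN[B0] ⊔ IN[B4] = {a, b, c, d, e, f}
Applying B3's transfer function to that OUT value gives IN[B3] (row B3 above).

Answer: {a, b, c, d, f}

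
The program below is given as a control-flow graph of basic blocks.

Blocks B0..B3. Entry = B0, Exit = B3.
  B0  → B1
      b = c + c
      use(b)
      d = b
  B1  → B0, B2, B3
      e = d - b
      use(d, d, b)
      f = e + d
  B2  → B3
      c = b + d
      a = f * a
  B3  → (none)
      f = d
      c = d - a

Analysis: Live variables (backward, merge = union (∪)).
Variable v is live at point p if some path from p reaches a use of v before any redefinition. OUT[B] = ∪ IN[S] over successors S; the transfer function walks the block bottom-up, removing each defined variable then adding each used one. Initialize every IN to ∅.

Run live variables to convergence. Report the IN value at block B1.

Answer: {a, b, c, d}

Trace:
Converged values:
  B0: | IN={a, c} | OUT={a, b, c, d}
  B1: | IN={a, b, c, d} | OUT={a, b, c, d, f}
  B2: | IN={a, b, d, f} | OUT={a, d}
  B3: | IN={a, d} | OUT={}

Merge at B1: OUT[B1] = IN[B0] ⊔ IN[B2] ⊔ IN[B3] = {a, b, c, d, f}
Applying B1's transfer function to that OUT value gives IN[B1] (row B1 above).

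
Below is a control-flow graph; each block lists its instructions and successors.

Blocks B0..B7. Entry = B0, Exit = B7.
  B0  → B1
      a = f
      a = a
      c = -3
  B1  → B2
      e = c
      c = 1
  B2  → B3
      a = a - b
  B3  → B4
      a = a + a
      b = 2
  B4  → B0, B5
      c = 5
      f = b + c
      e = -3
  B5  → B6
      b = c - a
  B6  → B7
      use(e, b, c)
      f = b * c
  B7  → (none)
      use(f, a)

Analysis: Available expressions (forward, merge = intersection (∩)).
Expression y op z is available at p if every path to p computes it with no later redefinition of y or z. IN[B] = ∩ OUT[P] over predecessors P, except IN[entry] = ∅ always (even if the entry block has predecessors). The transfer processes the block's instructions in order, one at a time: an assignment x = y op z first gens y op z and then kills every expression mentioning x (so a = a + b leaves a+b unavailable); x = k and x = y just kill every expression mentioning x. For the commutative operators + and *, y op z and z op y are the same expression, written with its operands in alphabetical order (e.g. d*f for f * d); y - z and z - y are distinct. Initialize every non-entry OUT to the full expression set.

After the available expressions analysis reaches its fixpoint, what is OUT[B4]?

Converged values:
  B0: | IN={} | OUT={}
  B1: | IN={} | OUT={}
  B2: | IN={} | OUT={}
  B3: | IN={} | OUT={}
  B4: | IN={} | OUT={b+c}
  B5: | IN={b+c} | OUT={c-a}
  B6: | IN={c-a} | OUT={b*c, c-a}
  B7: | IN={b*c, c-a} | OUT={b*c, c-a}

Merge at B4: IN[B4] = OUT[B3] = {}
Applying B4's transfer function to that IN value gives OUT[B4] (row B4 above).

Answer: {b+c}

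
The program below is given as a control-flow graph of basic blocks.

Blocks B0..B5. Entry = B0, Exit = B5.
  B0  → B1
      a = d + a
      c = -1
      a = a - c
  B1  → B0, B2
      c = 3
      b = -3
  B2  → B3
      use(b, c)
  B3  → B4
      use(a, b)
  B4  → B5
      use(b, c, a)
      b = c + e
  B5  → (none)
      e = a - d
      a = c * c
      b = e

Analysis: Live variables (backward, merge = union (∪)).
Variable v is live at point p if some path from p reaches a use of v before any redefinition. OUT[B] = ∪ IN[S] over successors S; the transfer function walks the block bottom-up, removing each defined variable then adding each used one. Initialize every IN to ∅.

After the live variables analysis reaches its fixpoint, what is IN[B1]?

Per-block solution:
  B0: | IN={a, d, e} | OUT={a, d, e}
  B1: | IN={a, d, e} | OUT={a, b, c, d, e}
  B2: | IN={a, b, c, d, e} | OUT={a, b, c, d, e}
  B3: | IN={a, b, c, d, e} | OUT={a, b, c, d, e}
  B4: | IN={a, b, c, d, e} | OUT={a, c, d}
  B5: | IN={a, c, d} | OUT={}

Merge at B1: OUT[B1] = IN[B0] ⊔ IN[B2] = {a, b, c, d, e}
Applying B1's transfer function to that OUT value gives IN[B1] (row B1 above).

Answer: {a, d, e}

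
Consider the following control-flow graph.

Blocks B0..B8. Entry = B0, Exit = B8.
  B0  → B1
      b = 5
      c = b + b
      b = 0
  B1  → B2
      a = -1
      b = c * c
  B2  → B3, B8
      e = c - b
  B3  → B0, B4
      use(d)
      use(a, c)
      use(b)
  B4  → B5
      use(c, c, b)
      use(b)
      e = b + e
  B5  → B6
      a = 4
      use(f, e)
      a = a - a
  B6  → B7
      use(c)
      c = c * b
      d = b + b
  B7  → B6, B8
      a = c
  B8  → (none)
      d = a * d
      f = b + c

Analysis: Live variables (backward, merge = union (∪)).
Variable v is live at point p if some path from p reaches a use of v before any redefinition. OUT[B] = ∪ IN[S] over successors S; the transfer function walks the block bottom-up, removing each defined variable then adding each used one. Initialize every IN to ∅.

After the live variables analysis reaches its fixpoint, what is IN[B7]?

Per-block solution:
  B0:  IN={d, f}  OUT={c, d, f}
  B1:  IN={c, d, f}  OUT={a, b, c, d, f}
  B2:  IN={a, b, c, d, f}  OUT={a, b, c, d, e, f}
  B3:  IN={a, b, c, d, e, f}  OUT={b, c, d, e, f}
  B4:  IN={b, c, e, f}  OUT={b, c, e, f}
  B5:  IN={b, c, e, f}  OUT={b, c}
  B6:  IN={b, c}  OUT={b, c, d}
  B7:  IN={b, c, d}  OUT={a, b, c, d}
  B8:  IN={a, b, c, d}  OUT={}

Merge at B7: OUT[B7] = IN[B6] ⊔ IN[B8] = {a, b, c, d}
Applying B7's transfer function to that OUT value gives IN[B7] (row B7 above).

Answer: {b, c, d}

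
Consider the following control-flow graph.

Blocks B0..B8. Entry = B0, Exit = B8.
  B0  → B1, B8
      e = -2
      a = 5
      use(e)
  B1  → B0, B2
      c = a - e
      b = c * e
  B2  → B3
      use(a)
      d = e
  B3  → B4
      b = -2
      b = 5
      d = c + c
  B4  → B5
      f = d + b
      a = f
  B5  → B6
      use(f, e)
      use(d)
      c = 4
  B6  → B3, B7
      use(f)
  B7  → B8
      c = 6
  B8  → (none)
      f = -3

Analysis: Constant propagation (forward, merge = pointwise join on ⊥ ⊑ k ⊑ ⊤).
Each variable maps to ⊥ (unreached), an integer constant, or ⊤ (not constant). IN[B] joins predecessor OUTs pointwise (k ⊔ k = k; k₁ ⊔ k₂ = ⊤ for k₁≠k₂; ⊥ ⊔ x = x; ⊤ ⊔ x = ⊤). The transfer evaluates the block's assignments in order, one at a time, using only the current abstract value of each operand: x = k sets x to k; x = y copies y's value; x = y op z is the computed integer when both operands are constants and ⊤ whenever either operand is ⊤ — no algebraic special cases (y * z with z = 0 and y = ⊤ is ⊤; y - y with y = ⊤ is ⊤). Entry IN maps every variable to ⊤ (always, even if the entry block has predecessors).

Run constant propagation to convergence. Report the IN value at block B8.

Answer: {a: ⊤, b: ⊤, c: ⊤, d: ⊤, e: -2, f: ⊤}

Trace:
Converged values:
  B0:   IN=(all ⊤)   OUT={a:5, e:-2; rest ⊤}
  B1:   IN={a:5, e:-2; rest ⊤}   OUT={a:5, b:-14, c:7, e:-2; rest ⊤}
  B2:   IN={a:5, b:-14, c:7, e:-2; rest ⊤}   OUT={a:5, b:-14, c:7, d:-2, e:-2; rest ⊤}
  B3:   IN={e:-2; rest ⊤}   OUT={b:5, e:-2; rest ⊤}
  B4:   IN={b:5, e:-2; rest ⊤}   OUT={b:5, e:-2; rest ⊤}
  B5:   IN={b:5, e:-2; rest ⊤}   OUT={b:5, c:4, e:-2; rest ⊤}
  B6:   IN={b:5, c:4, e:-2; rest ⊤}   OUT={b:5, c:4, e:-2; rest ⊤}
  B7:   IN={b:5, c:4, e:-2; rest ⊤}   OUT={b:5, c:6, e:-2; rest ⊤}
  B8:   IN={e:-2; rest ⊤}   OUT={e:-2, f:-3; rest ⊤}

Merge at B8: IN[B8] = OUT[B0] ⊔ OUT[B7] = {a: ⊤, b: ⊤, c: ⊤, d: ⊤, e: -2, f: ⊤}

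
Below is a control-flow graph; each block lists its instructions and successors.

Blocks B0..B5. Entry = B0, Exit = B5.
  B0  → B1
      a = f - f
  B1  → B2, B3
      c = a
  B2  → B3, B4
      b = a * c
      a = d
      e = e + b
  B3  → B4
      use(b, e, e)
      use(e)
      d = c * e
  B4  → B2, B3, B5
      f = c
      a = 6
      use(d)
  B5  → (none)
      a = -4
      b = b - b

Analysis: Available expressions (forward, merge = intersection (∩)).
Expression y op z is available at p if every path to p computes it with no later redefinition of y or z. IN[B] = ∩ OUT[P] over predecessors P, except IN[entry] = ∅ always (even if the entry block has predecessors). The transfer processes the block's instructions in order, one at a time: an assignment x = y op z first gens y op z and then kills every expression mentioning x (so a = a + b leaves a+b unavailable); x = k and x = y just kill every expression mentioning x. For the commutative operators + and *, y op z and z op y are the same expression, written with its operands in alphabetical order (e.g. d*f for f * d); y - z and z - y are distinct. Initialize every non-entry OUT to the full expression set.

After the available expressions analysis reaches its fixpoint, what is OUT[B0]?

Fixpoint table:
  B0:   IN={}   OUT={f-f}
  B1:   IN={f-f}   OUT={f-f}
  B2:   IN={}   OUT={}
  B3:   IN={}   OUT={c*e}
  B4:   IN={}   OUT={}
  B5:   IN={}   OUT={}

B0 is the boundary node: IN[B0] = {}
Applying B0's transfer function to that IN value gives OUT[B0] (row B0 above).

Answer: {f-f}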